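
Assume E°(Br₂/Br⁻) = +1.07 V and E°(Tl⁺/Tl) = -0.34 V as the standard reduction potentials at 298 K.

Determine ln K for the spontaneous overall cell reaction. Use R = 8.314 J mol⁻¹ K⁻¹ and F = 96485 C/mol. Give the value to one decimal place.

Cathode: Br₂/Br⁻; anode: Tl⁺/Tl. E°cell = (+1.07) − (-0.34) = +1.41 V, with n = 2.
ΔG° = −nFE° = −RT ln K, so ln K = nFE°/(RT) = (2)(96485)(+1.41) / ((8.314)(298)) = 109.820.

109.8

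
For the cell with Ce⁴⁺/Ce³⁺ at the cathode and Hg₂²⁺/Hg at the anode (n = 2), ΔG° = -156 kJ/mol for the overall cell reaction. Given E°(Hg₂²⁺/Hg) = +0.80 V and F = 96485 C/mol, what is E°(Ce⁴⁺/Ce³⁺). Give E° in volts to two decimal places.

E°cell = −ΔG°/(nF) = −(-156×10³)/((2)(96485)) = +0.808 V.
Since Ce⁴⁺/Ce³⁺ is the cathode and Hg₂²⁺/Hg the anode, E°cell = E°(Ce⁴⁺/Ce³⁺) − E°(Hg₂²⁺/Hg).
So E°(Ce⁴⁺/Ce³⁺) = E°cell + E°(Hg₂²⁺/Hg) = +0.808 + (+0.80) = +1.61 V.

+1.61 V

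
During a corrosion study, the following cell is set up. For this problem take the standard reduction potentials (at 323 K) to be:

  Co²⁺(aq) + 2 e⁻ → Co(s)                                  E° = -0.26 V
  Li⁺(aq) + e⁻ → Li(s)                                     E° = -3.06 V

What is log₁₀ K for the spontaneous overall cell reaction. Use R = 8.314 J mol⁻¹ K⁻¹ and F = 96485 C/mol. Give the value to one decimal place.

Cathode: Co²⁺/Co; anode: Li⁺/Li. E°cell = (-0.26) − (-3.06) = +2.80 V, with n = 2.
ΔG° = −nFE° = −RT ln K, so ln K = nFE°/(RT) = (2)(96485)(+2.80) / ((8.314)(323)) = 201.203.
log₁₀ K = 201.203 / ln 10 = 87.4.

87.4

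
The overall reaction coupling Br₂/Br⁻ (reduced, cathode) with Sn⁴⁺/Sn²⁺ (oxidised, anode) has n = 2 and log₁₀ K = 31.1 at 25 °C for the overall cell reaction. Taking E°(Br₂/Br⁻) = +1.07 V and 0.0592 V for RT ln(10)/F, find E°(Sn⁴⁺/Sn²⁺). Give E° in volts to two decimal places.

+0.15 V

E°cell = (0.0592/n)·log K = (0.0592/2)(31.1) = +0.921 V.
Since Br₂/Br⁻ is the cathode and Sn⁴⁺/Sn²⁺ the anode, E°cell = E°(Br₂/Br⁻) − E°(Sn⁴⁺/Sn²⁺).
So E°(Sn⁴⁺/Sn²⁺) = E°(Br₂/Br⁻) − E°cell = (+1.07) − (+0.921) = +0.15 V.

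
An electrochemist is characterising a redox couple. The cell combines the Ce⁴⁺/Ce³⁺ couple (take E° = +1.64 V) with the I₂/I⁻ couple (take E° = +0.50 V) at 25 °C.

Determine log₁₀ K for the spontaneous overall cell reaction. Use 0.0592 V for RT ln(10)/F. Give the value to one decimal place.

Cathode: Ce⁴⁺/Ce³⁺; anode: I₂/I⁻. E°cell = +1.14 V, n = 2.
log K = nE°cell / 0.0592 = (2)(+1.14) / 0.0592 = 38.5.

38.5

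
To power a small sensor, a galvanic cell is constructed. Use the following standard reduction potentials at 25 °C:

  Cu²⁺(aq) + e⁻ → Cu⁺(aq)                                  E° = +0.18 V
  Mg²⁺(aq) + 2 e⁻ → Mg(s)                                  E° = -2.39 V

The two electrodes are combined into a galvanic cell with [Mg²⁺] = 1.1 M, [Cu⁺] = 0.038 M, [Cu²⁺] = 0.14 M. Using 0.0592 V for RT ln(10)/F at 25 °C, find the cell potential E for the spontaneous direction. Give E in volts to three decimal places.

+2.602 V

Cu²⁺/Cu⁺ is the cathode (higher E°), Mg²⁺/Mg the anode: E°cell = +0.18 − (-2.39) = +2.57 V, n = 2.
Overall: 2 Cu²⁺(aq) + Mg(s) → 2 Cu⁺(aq) + Mg²⁺(aq)
Q = [Cu⁺]^2·[Mg²⁺] / ([Cu²⁺]^2); log Q = -1.091.
E = E° − (0.0592/n) log Q = +2.57 − (0.0592/2)(-1.091) = +2.602 V.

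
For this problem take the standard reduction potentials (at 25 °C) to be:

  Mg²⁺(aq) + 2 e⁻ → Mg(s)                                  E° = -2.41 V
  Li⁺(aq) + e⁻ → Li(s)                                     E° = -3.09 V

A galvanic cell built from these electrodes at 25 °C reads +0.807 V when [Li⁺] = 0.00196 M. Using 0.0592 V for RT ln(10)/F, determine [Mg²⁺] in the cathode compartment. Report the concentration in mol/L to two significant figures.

0.075 M

Mg²⁺/Mg is the cathode, Li⁺/Li the anode: E°cell = +0.68 V, n = 2.
Overall reaction: Mg²⁺(aq) + 2 Li(s) → Mg(s) + 2 Li⁺(aq); Q = [Li⁺]^2/[Mg²⁺]^1.
From E = E° − (0.0592/n) log Q: log Q = (E° − E)·n/0.0592 = (+0.68 − (+0.807))·2/0.0592 = -4.2905.
So 1·log[Mg²⁺] = 2·log(0.00196) − log Q = -5.4155 − (-4.2905) = -1.1250; [Mg²⁺] = 10^(-1.1250) ≈ 0.075 M.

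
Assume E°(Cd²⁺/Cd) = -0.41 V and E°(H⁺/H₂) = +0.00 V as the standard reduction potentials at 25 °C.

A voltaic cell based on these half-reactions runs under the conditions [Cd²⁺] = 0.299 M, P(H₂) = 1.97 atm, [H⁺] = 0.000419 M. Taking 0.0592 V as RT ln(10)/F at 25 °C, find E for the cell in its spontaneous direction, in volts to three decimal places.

+0.217 V

H⁺/H₂ is the cathode (higher E°), Cd²⁺/Cd the anode: E°cell = +0.00 − (-0.41) = +0.41 V, n = 2.
Overall: 2 H⁺(aq) + Cd(s) → H₂(g) + Cd²⁺(aq)
Q = P(H₂)·[Cd²⁺] / ([H⁺]^2); log Q = 6.526.
E = E° − (0.0592/n) log Q = +0.41 − (0.0592/2)(6.526) = +0.217 V.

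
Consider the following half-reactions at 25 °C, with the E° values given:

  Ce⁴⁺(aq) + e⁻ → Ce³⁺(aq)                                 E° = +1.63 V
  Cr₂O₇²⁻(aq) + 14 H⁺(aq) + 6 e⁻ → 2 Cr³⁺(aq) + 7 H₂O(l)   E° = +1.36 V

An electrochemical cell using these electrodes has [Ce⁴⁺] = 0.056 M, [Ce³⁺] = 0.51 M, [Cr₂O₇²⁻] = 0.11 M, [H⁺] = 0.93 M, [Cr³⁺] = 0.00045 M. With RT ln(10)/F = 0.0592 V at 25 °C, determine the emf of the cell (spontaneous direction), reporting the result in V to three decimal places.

Ce⁴⁺/Ce³⁺ is the cathode (higher E°), Cr₂O₇²⁻/Cr³⁺ the anode: E°cell = +1.63 − (+1.36) = +0.27 V, n = 6.
Overall: 6 Ce⁴⁺(aq) + 2 Cr³⁺(aq) + 7 H₂O(l) → 6 Ce³⁺(aq) + Cr₂O₇²⁻(aq) + 14 H⁺(aq)
Q = [Ce³⁺]^6·[Cr₂O₇²⁻]·[H⁺]^14 / ([Ce⁴⁺]^6·[Cr³⁺]^2); log Q = 11.050.
E = E° − (0.0592/n) log Q = +0.27 − (0.0592/6)(11.050) = +0.161 V.

+0.161 V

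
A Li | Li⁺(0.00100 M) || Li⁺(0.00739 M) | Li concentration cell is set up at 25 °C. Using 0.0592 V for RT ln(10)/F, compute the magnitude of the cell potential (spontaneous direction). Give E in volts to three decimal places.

For a concentration cell E°cell = 0. The 0.00739 M side is the cathode (reduction is favoured where [Li⁺] is higher).
With n = 1, E = −(0.0592/1) log([Li⁺]ₐₙ/[Li⁺]꜀ₐₜ) = −(0.0592/1) log(0.001/0.00739) = −(0.0592/1)(-0.869) = +0.051 V.

+0.051 V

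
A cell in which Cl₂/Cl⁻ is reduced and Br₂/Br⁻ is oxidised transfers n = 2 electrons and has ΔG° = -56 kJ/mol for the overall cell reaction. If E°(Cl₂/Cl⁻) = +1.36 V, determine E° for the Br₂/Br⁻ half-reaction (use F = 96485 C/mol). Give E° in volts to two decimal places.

+1.07 V

E°cell = −ΔG°/(nF) = −(-56×10³)/((2)(96485)) = +0.290 V.
Since Cl₂/Cl⁻ is the cathode and Br₂/Br⁻ the anode, E°cell = E°(Cl₂/Cl⁻) − E°(Br₂/Br⁻).
So E°(Br₂/Br⁻) = E°(Cl₂/Cl⁻) − E°cell = (+1.36) − (+0.290) = +1.07 V.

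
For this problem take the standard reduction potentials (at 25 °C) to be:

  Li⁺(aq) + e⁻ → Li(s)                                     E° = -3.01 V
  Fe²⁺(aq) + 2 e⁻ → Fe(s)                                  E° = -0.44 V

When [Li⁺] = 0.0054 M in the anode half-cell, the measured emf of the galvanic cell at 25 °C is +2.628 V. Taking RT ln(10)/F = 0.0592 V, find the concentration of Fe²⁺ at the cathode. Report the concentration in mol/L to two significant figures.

0.0027 M

Fe²⁺/Fe is the cathode, Li⁺/Li the anode: E°cell = +2.57 V, n = 2.
Overall reaction: Fe²⁺(aq) + 2 Li(s) → Fe(s) + 2 Li⁺(aq); Q = [Li⁺]^2/[Fe²⁺]^1.
From E = E° − (0.0592/n) log Q: log Q = (E° − E)·n/0.0592 = (+2.57 − (+2.628))·2/0.0592 = -1.9595.
So 1·log[Fe²⁺] = 2·log(0.0054) − log Q = -4.5352 − (-1.9595) = -2.5757; [Fe²⁺] = 10^(-2.5757) ≈ 0.0027 M.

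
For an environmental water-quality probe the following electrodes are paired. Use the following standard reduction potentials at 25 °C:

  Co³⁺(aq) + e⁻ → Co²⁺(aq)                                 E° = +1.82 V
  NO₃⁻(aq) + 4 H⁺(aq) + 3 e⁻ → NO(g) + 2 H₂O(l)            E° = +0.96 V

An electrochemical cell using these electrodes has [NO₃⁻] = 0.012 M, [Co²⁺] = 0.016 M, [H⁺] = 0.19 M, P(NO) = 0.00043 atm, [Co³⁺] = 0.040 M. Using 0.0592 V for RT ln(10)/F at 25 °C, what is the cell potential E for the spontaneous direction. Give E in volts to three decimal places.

Co³⁺/Co²⁺ is the cathode (higher E°), NO₃⁻/NO the anode: E°cell = +1.82 − (+0.96) = +0.86 V, n = 3.
Overall: 3 Co³⁺(aq) + NO(g) + 2 H₂O(l) → 3 Co²⁺(aq) + NO₃⁻(aq) + 4 H⁺(aq)
Q = [Co²⁺]^3·[NO₃⁻]·[H⁺]^4 / ([Co³⁺]^3·P(NO)); log Q = -2.633.
E = E° − (0.0592/n) log Q = +0.86 − (0.0592/3)(-2.633) = +0.912 V.

+0.912 V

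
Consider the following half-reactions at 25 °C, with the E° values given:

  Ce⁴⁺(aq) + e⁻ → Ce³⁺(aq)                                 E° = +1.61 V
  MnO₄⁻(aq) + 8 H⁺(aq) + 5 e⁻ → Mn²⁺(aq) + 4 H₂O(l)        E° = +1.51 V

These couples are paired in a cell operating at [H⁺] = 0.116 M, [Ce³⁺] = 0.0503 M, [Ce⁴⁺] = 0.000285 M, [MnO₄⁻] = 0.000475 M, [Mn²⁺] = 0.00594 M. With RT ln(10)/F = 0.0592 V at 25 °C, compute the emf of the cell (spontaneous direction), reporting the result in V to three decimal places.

+0.069 V

Ce⁴⁺/Ce³⁺ is the cathode (higher E°), MnO₄⁻/Mn²⁺ the anode: E°cell = +1.61 − (+1.51) = +0.10 V, n = 5.
Overall: 5 Ce⁴⁺(aq) + Mn²⁺(aq) + 4 H₂O(l) → 5 Ce³⁺(aq) + MnO₄⁻(aq) + 8 H⁺(aq)
Q = [Ce³⁺]^5·[MnO₄⁻]·[H⁺]^8 / ([Ce⁴⁺]^5·[Mn²⁺]); log Q = 2.652.
E = E° − (0.0592/n) log Q = +0.10 − (0.0592/5)(2.652) = +0.069 V.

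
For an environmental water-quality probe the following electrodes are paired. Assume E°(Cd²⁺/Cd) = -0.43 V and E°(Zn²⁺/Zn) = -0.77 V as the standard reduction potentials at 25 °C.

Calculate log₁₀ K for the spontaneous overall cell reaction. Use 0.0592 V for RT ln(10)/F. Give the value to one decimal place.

11.5

Cathode: Cd²⁺/Cd; anode: Zn²⁺/Zn. E°cell = +0.34 V, n = 2.
log K = nE°cell / 0.0592 = (2)(+0.34) / 0.0592 = 11.5.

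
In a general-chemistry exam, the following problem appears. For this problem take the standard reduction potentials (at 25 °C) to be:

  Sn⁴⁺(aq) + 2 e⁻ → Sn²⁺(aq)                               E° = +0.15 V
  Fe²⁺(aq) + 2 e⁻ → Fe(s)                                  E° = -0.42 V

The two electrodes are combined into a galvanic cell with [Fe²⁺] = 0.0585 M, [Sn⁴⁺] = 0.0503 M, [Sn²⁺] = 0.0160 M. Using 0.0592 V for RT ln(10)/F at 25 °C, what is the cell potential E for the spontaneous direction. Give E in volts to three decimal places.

Sn⁴⁺/Sn²⁺ is the cathode (higher E°), Fe²⁺/Fe the anode: E°cell = +0.15 − (-0.42) = +0.57 V, n = 2.
Overall: Sn⁴⁺(aq) + Fe(s) → Sn²⁺(aq) + Fe²⁺(aq)
Q = [Sn²⁺]·[Fe²⁺] / ([Sn⁴⁺]); log Q = -1.730.
E = E° − (0.0592/n) log Q = +0.57 − (0.0592/2)(-1.730) = +0.621 V.

+0.621 V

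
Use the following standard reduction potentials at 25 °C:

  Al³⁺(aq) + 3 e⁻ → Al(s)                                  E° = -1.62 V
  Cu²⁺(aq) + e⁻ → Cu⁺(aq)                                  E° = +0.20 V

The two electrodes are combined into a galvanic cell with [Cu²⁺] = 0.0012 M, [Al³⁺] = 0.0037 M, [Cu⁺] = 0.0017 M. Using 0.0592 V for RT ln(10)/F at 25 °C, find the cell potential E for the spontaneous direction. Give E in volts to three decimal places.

+1.859 V

Cu²⁺/Cu⁺ is the cathode (higher E°), Al³⁺/Al the anode: E°cell = +0.20 − (-1.62) = +1.82 V, n = 3.
Overall: 3 Cu²⁺(aq) + Al(s) → 3 Cu⁺(aq) + Al³⁺(aq)
Q = [Cu⁺]^3·[Al³⁺] / ([Cu²⁺]^3); log Q = -1.978.
E = E° − (0.0592/n) log Q = +1.82 − (0.0592/3)(-1.978) = +1.859 V.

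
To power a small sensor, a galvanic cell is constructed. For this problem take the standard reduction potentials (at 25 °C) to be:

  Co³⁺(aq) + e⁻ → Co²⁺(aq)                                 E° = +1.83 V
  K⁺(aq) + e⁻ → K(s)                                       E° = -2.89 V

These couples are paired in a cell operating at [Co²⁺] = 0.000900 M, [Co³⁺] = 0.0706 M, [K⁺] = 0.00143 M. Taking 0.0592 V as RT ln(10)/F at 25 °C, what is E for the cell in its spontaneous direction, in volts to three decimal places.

+5.001 V

Co³⁺/Co²⁺ is the cathode (higher E°), K⁺/K the anode: E°cell = +1.83 − (-2.89) = +4.72 V, n = 1.
Overall: Co³⁺(aq) + K(s) → Co²⁺(aq) + K⁺(aq)
Q = [Co²⁺]·[K⁺] / ([Co³⁺]); log Q = -4.739.
E = E° − (0.0592/n) log Q = +4.72 − (0.0592/1)(-4.739) = +5.001 V.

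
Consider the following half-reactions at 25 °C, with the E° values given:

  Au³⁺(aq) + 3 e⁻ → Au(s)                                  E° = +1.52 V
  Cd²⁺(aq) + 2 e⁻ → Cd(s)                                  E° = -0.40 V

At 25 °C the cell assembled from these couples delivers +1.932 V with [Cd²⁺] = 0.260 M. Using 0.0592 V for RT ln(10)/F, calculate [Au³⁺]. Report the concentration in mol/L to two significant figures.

0.54 M

Au³⁺/Au is the cathode, Cd²⁺/Cd the anode: E°cell = +1.92 V, n = 6.
Overall reaction: 2 Au³⁺(aq) + 3 Cd(s) → 2 Au(s) + 3 Cd²⁺(aq); Q = [Cd²⁺]^3/[Au³⁺]^2.
From E = E° − (0.0592/n) log Q: log Q = (E° − E)·n/0.0592 = (+1.92 − (+1.932))·6/0.0592 = -1.2162.
So 2·log[Au³⁺] = 3·log(0.26) − log Q = -1.7551 − (-1.2162) = -0.5389; log[Au³⁺] = -0.5389 / 2 = -0.2695; [Au³⁺] = 10^(-0.2695) ≈ 0.54 M.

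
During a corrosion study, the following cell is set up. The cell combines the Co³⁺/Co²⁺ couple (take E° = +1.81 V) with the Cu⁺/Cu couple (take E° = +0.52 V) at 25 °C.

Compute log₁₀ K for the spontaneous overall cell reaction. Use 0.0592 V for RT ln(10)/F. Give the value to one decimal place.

Cathode: Co³⁺/Co²⁺; anode: Cu⁺/Cu. E°cell = +1.29 V, n = 1.
log K = nE°cell / 0.0592 = (1)(+1.29) / 0.0592 = 21.8.

21.8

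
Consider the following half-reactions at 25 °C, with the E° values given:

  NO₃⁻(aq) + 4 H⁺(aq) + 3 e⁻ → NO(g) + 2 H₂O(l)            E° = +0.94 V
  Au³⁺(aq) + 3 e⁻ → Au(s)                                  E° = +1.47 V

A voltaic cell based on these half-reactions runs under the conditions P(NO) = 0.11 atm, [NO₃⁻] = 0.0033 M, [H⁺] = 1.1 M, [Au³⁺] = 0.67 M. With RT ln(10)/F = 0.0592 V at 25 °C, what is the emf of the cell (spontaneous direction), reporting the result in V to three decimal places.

Au³⁺/Au is the cathode (higher E°), NO₃⁻/NO the anode: E°cell = +1.47 − (+0.94) = +0.53 V, n = 3.
Overall: Au³⁺(aq) + NO(g) + 2 H₂O(l) → Au(s) + NO₃⁻(aq) + 4 H⁺(aq)
Q = [NO₃⁻]·[H⁺]^4 / ([Au³⁺]·P(NO)); log Q = -1.183.
E = E° − (0.0592/n) log Q = +0.53 − (0.0592/3)(-1.183) = +0.553 V.

+0.553 V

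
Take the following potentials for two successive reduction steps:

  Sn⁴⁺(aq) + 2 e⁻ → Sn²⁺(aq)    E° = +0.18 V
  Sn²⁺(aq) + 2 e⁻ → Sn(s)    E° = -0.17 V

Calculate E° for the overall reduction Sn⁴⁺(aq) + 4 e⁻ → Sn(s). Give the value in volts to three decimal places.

Standard free energies of sequential steps add: ΔG°₃ = ΔG°₁ + ΔG°₂, so n₃E°₃ = n₁E°₁ + n₂E°₂.
E°₃ = (2×+0.18 + 2×-0.17) / 4 = (+0.020) / 4 = +0.005 V.

+0.005 V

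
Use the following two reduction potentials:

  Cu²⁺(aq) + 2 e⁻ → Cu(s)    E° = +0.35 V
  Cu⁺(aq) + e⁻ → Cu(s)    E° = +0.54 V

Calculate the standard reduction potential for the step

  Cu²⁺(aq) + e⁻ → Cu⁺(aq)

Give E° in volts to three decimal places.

Sequential free energies add, so n₃E°₃ = n₁E°₁ + n₂E°₂.
With n₃ = 2, and the known step contributing 1×(+0.54) V, the unknown satisfies 1·E° = 2×(+0.35) − 1×(+0.54) = +0.160.
E° = +0.160 / 1 = +0.160 V.

+0.160 V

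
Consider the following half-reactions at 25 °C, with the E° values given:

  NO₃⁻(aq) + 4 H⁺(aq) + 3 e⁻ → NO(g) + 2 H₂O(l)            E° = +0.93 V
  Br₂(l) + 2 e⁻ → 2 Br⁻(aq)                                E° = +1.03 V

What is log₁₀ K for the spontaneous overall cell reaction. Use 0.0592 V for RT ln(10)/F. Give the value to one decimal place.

10.1

Cathode: Br₂/Br⁻; anode: NO₃⁻/NO. E°cell = +0.10 V, n = 6.
log K = nE°cell / 0.0592 = (6)(+0.10) / 0.0592 = 10.1.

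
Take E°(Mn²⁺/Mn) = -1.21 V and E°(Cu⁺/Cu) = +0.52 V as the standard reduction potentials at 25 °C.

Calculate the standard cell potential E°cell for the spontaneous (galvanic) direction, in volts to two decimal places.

+1.73 V

The Cu⁺/Cu couple has the higher reduction potential, so it is the cathode; Mn²⁺/Mn is oxidised at the anode.
E°cell = E°(cathode) − E°(anode) = (+0.52) − (-1.21) = +1.73 V.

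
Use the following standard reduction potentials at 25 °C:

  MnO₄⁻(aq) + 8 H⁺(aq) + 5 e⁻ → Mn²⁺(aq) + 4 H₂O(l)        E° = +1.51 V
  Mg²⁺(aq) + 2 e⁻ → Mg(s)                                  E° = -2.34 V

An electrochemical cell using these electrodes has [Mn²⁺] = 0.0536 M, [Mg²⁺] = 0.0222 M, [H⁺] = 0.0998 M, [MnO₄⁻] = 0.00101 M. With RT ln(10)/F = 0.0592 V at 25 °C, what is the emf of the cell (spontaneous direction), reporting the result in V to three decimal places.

+3.784 V

MnO₄⁻/Mn²⁺ is the cathode (higher E°), Mg²⁺/Mg the anode: E°cell = +1.51 − (-2.34) = +3.85 V, n = 10.
Overall: 2 MnO₄⁻(aq) + 16 H⁺(aq) + 5 Mg(s) → 2 Mn²⁺(aq) + 8 H₂O(l) + 5 Mg²⁺(aq)
Q = [Mn²⁺]^2·[Mg²⁺]^5 / ([MnO₄⁻]^2·[H⁺]^16); log Q = 11.195.
E = E° − (0.0592/n) log Q = +3.85 − (0.0592/10)(11.195) = +3.784 V.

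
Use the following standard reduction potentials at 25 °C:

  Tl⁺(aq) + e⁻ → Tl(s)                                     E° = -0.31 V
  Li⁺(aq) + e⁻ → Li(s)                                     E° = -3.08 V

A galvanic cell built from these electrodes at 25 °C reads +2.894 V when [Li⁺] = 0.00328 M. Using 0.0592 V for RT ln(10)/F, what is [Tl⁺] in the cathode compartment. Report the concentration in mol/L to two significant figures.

Tl⁺/Tl is the cathode, Li⁺/Li the anode: E°cell = +2.77 V, n = 1.
Overall reaction: Tl⁺(aq) + Li(s) → Tl(s) + Li⁺(aq); Q = [Li⁺]^1/[Tl⁺]^1.
From E = E° − (0.0592/n) log Q: log Q = (E° − E)·n/0.0592 = (+2.77 − (+2.894))·1/0.0592 = -2.0946.
So 1·log[Tl⁺] = 1·log(0.00328) − log Q = -2.4841 − (-2.0946) = -0.3895; [Tl⁺] = 10^(-0.3895) ≈ 0.41 M.

0.41 M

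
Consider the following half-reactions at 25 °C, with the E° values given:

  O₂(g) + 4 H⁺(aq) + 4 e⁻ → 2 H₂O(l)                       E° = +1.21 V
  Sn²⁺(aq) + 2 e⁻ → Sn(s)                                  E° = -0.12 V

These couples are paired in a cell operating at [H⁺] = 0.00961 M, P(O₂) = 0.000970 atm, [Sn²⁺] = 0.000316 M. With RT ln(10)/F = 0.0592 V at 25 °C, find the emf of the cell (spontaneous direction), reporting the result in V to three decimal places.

+1.270 V

O₂/H₂O is the cathode (higher E°), Sn²⁺/Sn the anode: E°cell = +1.21 − (-0.12) = +1.33 V, n = 4.
Overall: O₂(g) + 4 H⁺(aq) + 2 Sn(s) → 2 H₂O(l) + 2 Sn²⁺(aq)
Q = [Sn²⁺]^2 / (P(O₂)·[H⁺]^4); log Q = 4.082.
E = E° − (0.0592/n) log Q = +1.33 − (0.0592/4)(4.082) = +1.270 V.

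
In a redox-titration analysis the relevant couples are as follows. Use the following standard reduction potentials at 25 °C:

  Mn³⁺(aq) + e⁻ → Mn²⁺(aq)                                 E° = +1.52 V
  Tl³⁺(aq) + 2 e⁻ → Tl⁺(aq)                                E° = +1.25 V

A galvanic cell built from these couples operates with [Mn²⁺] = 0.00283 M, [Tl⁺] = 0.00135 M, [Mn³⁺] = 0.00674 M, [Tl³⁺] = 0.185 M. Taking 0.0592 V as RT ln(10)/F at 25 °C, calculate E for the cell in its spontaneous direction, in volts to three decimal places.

+0.229 V

Mn³⁺/Mn²⁺ is the cathode (higher E°), Tl³⁺/Tl⁺ the anode: E°cell = +1.52 − (+1.25) = +0.27 V, n = 2.
Overall: 2 Mn³⁺(aq) + Tl⁺(aq) → 2 Mn²⁺(aq) + Tl³⁺(aq)
Q = [Mn²⁺]^2·[Tl³⁺] / ([Mn³⁺]^2·[Tl⁺]); log Q = 1.383.
E = E° − (0.0592/n) log Q = +0.27 − (0.0592/2)(1.383) = +0.229 V.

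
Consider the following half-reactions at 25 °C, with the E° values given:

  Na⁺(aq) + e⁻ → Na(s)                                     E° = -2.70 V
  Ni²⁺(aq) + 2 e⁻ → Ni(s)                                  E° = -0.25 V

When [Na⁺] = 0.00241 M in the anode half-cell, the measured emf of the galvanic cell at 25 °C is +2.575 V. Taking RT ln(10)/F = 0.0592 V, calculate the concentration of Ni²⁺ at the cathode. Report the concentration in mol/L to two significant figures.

Ni²⁺/Ni is the cathode, Na⁺/Na the anode: E°cell = +2.45 V, n = 2.
Overall reaction: Ni²⁺(aq) + 2 Na(s) → Ni(s) + 2 Na⁺(aq); Q = [Na⁺]^2/[Ni²⁺]^1.
From E = E° − (0.0592/n) log Q: log Q = (E° − E)·n/0.0592 = (+2.45 − (+2.575))·2/0.0592 = -4.2230.
So 1·log[Ni²⁺] = 2·log(0.00241) − log Q = -5.2360 − (-4.2230) = -1.0130; [Ni²⁺] = 10^(-1.0130) ≈ 0.097 M.

0.097 M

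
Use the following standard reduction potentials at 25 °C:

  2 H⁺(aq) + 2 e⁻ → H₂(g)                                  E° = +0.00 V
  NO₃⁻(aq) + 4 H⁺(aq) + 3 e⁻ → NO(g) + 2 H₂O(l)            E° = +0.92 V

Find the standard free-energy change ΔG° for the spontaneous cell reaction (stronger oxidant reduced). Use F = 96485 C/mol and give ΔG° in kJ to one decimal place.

NO₃⁻/NO (E° = +0.92 V) is the cathode; H⁺/H₂ (E° = +0.00 V) is the anode, so E°cell = +0.92 V.
Balancing electrons gives n = 6 (lcm of 3 and 2).
ΔG° = −nFE° = −(6)(96485)(+0.92) = -532,597 J = -532.6 kJ.

-532.6 kJ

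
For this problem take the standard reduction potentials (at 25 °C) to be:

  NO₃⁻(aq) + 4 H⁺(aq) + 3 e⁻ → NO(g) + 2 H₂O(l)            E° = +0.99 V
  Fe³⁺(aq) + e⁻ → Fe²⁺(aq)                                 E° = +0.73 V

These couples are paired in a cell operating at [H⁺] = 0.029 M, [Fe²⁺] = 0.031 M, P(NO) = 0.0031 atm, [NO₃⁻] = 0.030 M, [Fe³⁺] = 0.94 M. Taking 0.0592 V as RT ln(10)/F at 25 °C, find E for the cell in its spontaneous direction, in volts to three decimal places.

NO₃⁻/NO is the cathode (higher E°), Fe³⁺/Fe²⁺ the anode: E°cell = +0.99 − (+0.73) = +0.26 V, n = 3.
Overall: NO₃⁻(aq) + 4 H⁺(aq) + 3 Fe²⁺(aq) → NO(g) + 2 H₂O(l) + 3 Fe³⁺(aq)
Q = P(NO)·[Fe³⁺]^3 / ([NO₃⁻]·[H⁺]^4·[Fe²⁺]^3); log Q = 9.610.
E = E° − (0.0592/n) log Q = +0.26 − (0.0592/3)(9.610) = +0.070 V.

+0.070 V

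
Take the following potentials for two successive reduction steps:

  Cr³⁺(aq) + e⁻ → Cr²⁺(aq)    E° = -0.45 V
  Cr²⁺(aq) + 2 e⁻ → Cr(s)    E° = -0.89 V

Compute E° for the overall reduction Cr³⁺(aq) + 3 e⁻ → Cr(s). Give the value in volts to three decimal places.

-0.743 V

Adding the free-energy changes (−nFE°) of the two steps gives −n₃FE°₃ = −n₁FE°₁ − n₂FE°₂.
E°₃ = (1×-0.45 + 2×-0.89) / 3 = (-2.230) / 3 = -0.743 V.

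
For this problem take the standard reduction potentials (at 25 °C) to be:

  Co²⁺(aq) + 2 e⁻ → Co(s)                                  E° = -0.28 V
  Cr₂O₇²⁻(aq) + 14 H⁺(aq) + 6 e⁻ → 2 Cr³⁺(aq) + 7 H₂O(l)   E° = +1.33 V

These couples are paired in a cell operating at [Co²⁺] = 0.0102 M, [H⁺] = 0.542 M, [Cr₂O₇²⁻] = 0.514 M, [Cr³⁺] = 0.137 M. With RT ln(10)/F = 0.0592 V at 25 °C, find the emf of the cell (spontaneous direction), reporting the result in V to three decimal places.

Cr₂O₇²⁻/Cr³⁺ is the cathode (higher E°), Co²⁺/Co the anode: E°cell = +1.33 − (-0.28) = +1.61 V, n = 6.
Overall: Cr₂O₇²⁻(aq) + 14 H⁺(aq) + 3 Co(s) → 2 Cr³⁺(aq) + 7 H₂O(l) + 3 Co²⁺(aq)
Q = [Cr³⁺]^2·[Co²⁺]^3 / ([Cr₂O₇²⁻]·[H⁺]^14); log Q = -3.688.
E = E° − (0.0592/n) log Q = +1.61 − (0.0592/6)(-3.688) = +1.646 V.

+1.646 V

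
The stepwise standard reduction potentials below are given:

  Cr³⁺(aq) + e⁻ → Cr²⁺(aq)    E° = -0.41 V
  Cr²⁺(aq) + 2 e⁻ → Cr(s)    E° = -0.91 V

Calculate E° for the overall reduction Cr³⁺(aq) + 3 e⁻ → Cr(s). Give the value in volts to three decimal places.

Standard free energies of sequential steps add: ΔG°₃ = ΔG°₁ + ΔG°₂, so n₃E°₃ = n₁E°₁ + n₂E°₂.
E°₃ = (1×-0.41 + 2×-0.91) / 3 = (-2.230) / 3 = -0.743 V.

-0.743 V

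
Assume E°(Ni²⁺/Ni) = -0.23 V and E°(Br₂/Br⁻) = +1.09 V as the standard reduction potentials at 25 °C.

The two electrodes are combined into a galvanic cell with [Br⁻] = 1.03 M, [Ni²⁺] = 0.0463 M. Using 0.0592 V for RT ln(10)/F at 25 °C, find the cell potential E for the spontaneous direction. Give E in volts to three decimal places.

+1.359 V

Br₂/Br⁻ is the cathode (higher E°), Ni²⁺/Ni the anode: E°cell = +1.09 − (-0.23) = +1.32 V, n = 2.
Overall: Br₂(l) + Ni(s) → 2 Br⁻(aq) + Ni²⁺(aq)
Q = [Br⁻]^2·[Ni²⁺]; log Q = -1.309.
E = E° − (0.0592/n) log Q = +1.32 − (0.0592/2)(-1.309) = +1.359 V.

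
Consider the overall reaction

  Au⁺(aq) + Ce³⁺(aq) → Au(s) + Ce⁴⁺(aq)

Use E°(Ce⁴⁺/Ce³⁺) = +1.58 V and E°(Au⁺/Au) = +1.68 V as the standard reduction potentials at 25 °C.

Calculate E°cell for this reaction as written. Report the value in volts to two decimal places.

The Au⁺/Au couple has the higher reduction potential, so it is the cathode; Ce⁴⁺/Ce³⁺ is oxidised at the anode.
E°cell = E°(cathode) − E°(anode) = (+1.68) − (+1.58) = +0.10 V.

+0.10 V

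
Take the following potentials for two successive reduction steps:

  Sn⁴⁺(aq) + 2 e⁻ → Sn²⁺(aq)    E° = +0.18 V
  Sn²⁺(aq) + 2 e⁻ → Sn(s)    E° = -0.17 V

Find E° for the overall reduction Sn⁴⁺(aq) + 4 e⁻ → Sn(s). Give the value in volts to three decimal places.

Adding the free-energy changes (−nFE°) of the two steps gives −n₃FE°₃ = −n₁FE°₁ − n₂FE°₂.
E°₃ = (2×+0.18 + 2×-0.17) / 4 = (+0.020) / 4 = +0.005 V.

+0.005 V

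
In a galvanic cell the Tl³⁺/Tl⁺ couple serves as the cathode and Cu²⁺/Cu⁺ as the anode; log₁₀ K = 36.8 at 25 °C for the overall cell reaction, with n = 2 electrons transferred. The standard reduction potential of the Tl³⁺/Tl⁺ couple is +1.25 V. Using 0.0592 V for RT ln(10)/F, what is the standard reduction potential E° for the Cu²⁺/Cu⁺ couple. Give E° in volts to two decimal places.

+0.16 V

E°cell = (0.0592/n)·log K = (0.0592/2)(36.8) = +1.089 V.
Since Tl³⁺/Tl⁺ is the cathode and Cu²⁺/Cu⁺ the anode, E°cell = E°(Tl³⁺/Tl⁺) − E°(Cu²⁺/Cu⁺).
So E°(Cu²⁺/Cu⁺) = E°(Tl³⁺/Tl⁺) − E°cell = (+1.25) − (+1.089) = +0.16 V.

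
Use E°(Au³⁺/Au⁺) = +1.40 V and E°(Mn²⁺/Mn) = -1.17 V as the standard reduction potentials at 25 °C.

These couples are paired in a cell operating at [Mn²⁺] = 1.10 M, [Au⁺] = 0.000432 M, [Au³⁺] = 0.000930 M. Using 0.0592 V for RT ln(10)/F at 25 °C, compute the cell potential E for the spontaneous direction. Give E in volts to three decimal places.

Au³⁺/Au⁺ is the cathode (higher E°), Mn²⁺/Mn the anode: E°cell = +1.40 − (-1.17) = +2.57 V, n = 2.
Overall: Au³⁺(aq) + Mn(s) → Au⁺(aq) + Mn²⁺(aq)
Q = [Au⁺]·[Mn²⁺] / ([Au³⁺]); log Q = -0.292.
E = E° − (0.0592/n) log Q = +2.57 − (0.0592/2)(-0.292) = +2.579 V.

+2.579 V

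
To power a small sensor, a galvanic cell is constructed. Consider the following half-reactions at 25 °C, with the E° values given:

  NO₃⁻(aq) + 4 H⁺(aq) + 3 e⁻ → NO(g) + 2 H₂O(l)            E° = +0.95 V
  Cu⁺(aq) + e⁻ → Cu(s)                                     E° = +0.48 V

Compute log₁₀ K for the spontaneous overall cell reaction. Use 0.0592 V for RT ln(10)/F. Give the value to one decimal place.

Cathode: NO₃⁻/NO; anode: Cu⁺/Cu. E°cell = +0.47 V, n = 3.
log K = nE°cell / 0.0592 = (3)(+0.47) / 0.0592 = 23.8.

23.8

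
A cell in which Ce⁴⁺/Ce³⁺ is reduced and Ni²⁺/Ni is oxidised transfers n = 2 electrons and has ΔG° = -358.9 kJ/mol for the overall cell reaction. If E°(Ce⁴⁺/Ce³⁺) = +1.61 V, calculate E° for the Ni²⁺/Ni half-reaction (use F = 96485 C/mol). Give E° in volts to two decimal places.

E°cell = −ΔG°/(nF) = −(-358.9×10³)/((2)(96485)) = +1.860 V.
Since Ce⁴⁺/Ce³⁺ is the cathode and Ni²⁺/Ni the anode, E°cell = E°(Ce⁴⁺/Ce³⁺) − E°(Ni²⁺/Ni).
So E°(Ni²⁺/Ni) = E°(Ce⁴⁺/Ce³⁺) − E°cell = (+1.61) − (+1.860) = -0.25 V.

-0.25 V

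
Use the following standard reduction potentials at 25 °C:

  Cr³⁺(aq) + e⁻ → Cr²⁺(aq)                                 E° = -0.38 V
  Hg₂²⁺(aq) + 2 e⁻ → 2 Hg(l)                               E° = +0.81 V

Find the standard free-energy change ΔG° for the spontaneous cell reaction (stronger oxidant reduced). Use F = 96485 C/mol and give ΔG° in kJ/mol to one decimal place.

-229.6 kJ/mol

Hg₂²⁺/Hg (E° = +0.81 V) is the cathode; Cr³⁺/Cr²⁺ (E° = -0.38 V) is the anode, so E°cell = +1.19 V.
Balancing electrons gives n = 2 (lcm of 2 and 1).
ΔG° = −nFE° = −(2)(96485)(+1.19) = -229,634 J = -229.6 kJ/mol.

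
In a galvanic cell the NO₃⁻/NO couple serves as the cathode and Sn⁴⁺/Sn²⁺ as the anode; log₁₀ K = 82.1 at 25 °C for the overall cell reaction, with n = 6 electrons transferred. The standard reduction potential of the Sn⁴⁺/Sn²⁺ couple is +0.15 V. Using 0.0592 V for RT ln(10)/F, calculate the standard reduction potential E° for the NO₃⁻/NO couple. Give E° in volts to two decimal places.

E°cell = (0.0592/n)·log K = (0.0592/6)(82.1) = +0.810 V.
Since NO₃⁻/NO is the cathode and Sn⁴⁺/Sn²⁺ the anode, E°cell = E°(NO₃⁻/NO) − E°(Sn⁴⁺/Sn²⁺).
So E°(NO₃⁻/NO) = E°cell + E°(Sn⁴⁺/Sn²⁺) = +0.810 + (+0.15) = +0.96 V.

+0.96 V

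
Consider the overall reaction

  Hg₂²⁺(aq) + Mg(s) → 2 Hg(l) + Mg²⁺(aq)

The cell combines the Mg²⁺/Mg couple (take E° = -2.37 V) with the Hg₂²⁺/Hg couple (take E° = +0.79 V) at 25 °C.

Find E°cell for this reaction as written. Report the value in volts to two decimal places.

The Hg₂²⁺/Hg couple has the higher reduction potential, so it is the cathode; Mg²⁺/Mg is oxidised at the anode.
E°cell = E°(cathode) − E°(anode) = (+0.79) − (-2.37) = +3.16 V.
Since E°cell > 0, the reaction is spontaneous under standard conditions.

+3.16 V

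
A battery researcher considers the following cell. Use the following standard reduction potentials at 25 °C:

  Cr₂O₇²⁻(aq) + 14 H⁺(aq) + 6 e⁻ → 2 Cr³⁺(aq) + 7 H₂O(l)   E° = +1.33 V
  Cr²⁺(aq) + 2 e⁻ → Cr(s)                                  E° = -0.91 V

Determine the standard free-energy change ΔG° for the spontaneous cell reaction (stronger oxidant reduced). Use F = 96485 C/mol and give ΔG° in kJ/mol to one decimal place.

-1296.8 kJ/mol

Cr₂O₇²⁻/Cr³⁺ (E° = +1.33 V) is the cathode; Cr²⁺/Cr (E° = -0.91 V) is the anode, so E°cell = +2.24 V.
Balancing electrons gives n = 6 (lcm of 6 and 2).
ΔG° = −nFE° = −(6)(96485)(+2.24) = -1,296,758 J = -1296.8 kJ/mol.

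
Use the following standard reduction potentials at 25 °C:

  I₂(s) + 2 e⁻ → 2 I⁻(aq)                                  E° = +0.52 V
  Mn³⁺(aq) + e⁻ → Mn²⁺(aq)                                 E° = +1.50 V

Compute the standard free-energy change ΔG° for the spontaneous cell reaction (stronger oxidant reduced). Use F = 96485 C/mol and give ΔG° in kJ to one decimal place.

Mn³⁺/Mn²⁺ (E° = +1.50 V) is the cathode; I₂/I⁻ (E° = +0.52 V) is the anode, so E°cell = +0.98 V.
Balancing electrons gives n = 2 (lcm of 1 and 2).
ΔG° = −nFE° = −(2)(96485)(+0.98) = -189,111 J = -189.1 kJ.

-189.1 kJ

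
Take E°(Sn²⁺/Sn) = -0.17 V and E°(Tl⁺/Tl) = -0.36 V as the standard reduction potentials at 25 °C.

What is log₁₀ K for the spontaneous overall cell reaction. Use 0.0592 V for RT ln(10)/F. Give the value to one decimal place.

6.4

Cathode: Sn²⁺/Sn; anode: Tl⁺/Tl. E°cell = +0.19 V, n = 2.
log K = nE°cell / 0.0592 = (2)(+0.19) / 0.0592 = 6.4.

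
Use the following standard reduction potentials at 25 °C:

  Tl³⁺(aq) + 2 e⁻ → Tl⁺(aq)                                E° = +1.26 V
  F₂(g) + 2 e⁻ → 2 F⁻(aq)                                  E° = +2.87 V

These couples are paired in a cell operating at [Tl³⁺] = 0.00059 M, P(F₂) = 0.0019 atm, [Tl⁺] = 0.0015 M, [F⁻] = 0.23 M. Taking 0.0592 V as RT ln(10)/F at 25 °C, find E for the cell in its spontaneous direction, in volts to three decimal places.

+1.579 V

F₂/F⁻ is the cathode (higher E°), Tl³⁺/Tl⁺ the anode: E°cell = +2.87 − (+1.26) = +1.61 V, n = 2.
Overall: F₂(g) + Tl⁺(aq) → 2 F⁻(aq) + Tl³⁺(aq)
Q = [F⁻]^2·[Tl³⁺] / (P(F₂)·[Tl⁺]); log Q = 1.039.
E = E° − (0.0592/n) log Q = +1.61 − (0.0592/2)(1.039) = +1.579 V.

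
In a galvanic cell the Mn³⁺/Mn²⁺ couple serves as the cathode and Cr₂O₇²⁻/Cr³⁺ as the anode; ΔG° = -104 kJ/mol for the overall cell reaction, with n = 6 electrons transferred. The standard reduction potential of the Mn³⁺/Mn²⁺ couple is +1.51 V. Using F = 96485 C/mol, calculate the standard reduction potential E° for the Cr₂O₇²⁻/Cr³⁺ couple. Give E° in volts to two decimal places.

+1.33 V

E°cell = −ΔG°/(nF) = −(-104×10³)/((6)(96485)) = +0.180 V.
Since Mn³⁺/Mn²⁺ is the cathode and Cr₂O₇²⁻/Cr³⁺ the anode, E°cell = E°(Mn³⁺/Mn²⁺) − E°(Cr₂O₇²⁻/Cr³⁺).
So E°(Cr₂O₇²⁻/Cr³⁺) = E°(Mn³⁺/Mn²⁺) − E°cell = (+1.51) − (+0.180) = +1.33 V.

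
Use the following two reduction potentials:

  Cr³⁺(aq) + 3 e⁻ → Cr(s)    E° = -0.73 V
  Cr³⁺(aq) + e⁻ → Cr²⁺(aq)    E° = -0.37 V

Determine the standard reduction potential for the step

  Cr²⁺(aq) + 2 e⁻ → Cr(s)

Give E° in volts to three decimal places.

Sequential free energies add, so n₃E°₃ = n₁E°₁ + n₂E°₂.
With n₃ = 3, and the known step contributing 1×(-0.37) V, the unknown satisfies 2·E° = 3×(-0.73) − 1×(-0.37) = -1.820.
E° = -1.820 / 2 = -0.910 V.

-0.910 V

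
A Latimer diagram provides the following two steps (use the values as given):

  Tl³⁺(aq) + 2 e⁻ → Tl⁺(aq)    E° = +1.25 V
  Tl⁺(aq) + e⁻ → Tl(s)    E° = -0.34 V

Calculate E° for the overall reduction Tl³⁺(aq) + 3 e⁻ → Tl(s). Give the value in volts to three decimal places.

Since ΔG° = −nFE° is additive over sequential reductions, n₃E°₃ = n₁E°₁ + n₂E°₂.
E°₃ = (2×+1.25 + 1×-0.34) / 3 = (+2.160) / 3 = +0.720 V.

+0.720 V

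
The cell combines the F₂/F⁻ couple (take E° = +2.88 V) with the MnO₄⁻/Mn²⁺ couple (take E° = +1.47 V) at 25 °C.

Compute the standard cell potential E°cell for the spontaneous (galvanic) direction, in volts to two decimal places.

+1.41 V

The F₂/F⁻ couple has the higher reduction potential, so it is the cathode; MnO₄⁻/Mn²⁺ is oxidised at the anode.
E°cell = E°(cathode) − E°(anode) = (+2.88) − (+1.47) = +1.41 V.
Since E°cell > 0, the reaction is spontaneous under standard conditions.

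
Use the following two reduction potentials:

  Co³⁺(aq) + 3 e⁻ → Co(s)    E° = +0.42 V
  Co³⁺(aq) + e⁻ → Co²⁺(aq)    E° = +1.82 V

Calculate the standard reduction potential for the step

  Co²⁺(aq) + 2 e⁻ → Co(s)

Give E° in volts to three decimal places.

Sequential free energies add, so n₃E°₃ = n₁E°₁ + n₂E°₂.
With n₃ = 3, and the known step contributing 1×(+1.82) V, the unknown satisfies 2·E° = 3×(+0.42) − 1×(+1.82) = -0.560.
E° = -0.560 / 2 = -0.280 V.

-0.280 V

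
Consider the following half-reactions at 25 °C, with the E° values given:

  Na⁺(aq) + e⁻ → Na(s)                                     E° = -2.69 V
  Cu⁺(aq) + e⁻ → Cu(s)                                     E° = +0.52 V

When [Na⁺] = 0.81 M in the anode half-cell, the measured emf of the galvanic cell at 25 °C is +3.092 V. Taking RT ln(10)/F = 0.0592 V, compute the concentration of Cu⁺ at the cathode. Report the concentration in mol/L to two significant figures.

Cu⁺/Cu is the cathode, Na⁺/Na the anode: E°cell = +3.21 V, n = 1.
Overall reaction: Cu⁺(aq) + Na(s) → Cu(s) + Na⁺(aq); Q = [Na⁺]^1/[Cu⁺]^1.
From E = E° − (0.0592/n) log Q: log Q = (E° − E)·n/0.0592 = (+3.21 − (+3.092))·1/0.0592 = 1.9932.
So 1·log[Cu⁺] = 1·log(0.81) − log Q = -0.0915 − (1.9932) = -2.0847; [Cu⁺] = 10^(-2.0847) ≈ 0.0082 M.

0.0082 M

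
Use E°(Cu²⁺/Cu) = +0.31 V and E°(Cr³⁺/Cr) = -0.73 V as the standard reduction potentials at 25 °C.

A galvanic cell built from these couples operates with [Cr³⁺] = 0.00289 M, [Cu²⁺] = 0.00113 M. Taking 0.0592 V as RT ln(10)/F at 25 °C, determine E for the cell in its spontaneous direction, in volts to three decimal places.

Cu²⁺/Cu is the cathode (higher E°), Cr³⁺/Cr the anode: E°cell = +0.31 − (-0.73) = +1.04 V, n = 6.
Overall: 3 Cu²⁺(aq) + 2 Cr(s) → 3 Cu(s) + 2 Cr³⁺(aq)
Q = [Cr³⁺]^2 / ([Cu²⁺]^3); log Q = 3.763.
E = E° − (0.0592/n) log Q = +1.04 − (0.0592/6)(3.763) = +1.003 V.

+1.003 V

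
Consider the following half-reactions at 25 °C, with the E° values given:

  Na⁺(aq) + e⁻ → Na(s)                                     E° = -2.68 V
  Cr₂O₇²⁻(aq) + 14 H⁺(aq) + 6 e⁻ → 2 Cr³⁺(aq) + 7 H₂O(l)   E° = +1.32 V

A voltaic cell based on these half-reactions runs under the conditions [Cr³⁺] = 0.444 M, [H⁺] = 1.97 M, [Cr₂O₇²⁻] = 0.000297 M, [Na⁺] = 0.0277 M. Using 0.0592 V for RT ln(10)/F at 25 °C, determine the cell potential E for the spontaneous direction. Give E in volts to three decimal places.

Cr₂O₇²⁻/Cr³⁺ is the cathode (higher E°), Na⁺/Na the anode: E°cell = +1.32 − (-2.68) = +4.00 V, n = 6.
Overall: Cr₂O₇²⁻(aq) + 14 H⁺(aq) + 6 Na(s) → 2 Cr³⁺(aq) + 7 H₂O(l) + 6 Na⁺(aq)
Q = [Cr³⁺]^2·[Na⁺]^6 / ([Cr₂O₇²⁻]·[H⁺]^14); log Q = -10.646.
E = E° − (0.0592/n) log Q = +4.00 − (0.0592/6)(-10.646) = +4.105 V.

+4.105 V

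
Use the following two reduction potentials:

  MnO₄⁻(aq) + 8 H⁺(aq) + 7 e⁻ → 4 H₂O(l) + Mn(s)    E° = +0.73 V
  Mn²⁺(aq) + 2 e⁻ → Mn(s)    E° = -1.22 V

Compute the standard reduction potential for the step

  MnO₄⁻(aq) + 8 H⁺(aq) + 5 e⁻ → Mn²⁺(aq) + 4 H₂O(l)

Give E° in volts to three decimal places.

Sequential free energies add, so n₃E°₃ = n₁E°₁ + n₂E°₂.
With n₃ = 7, and the known step contributing 2×(-1.22) V, the unknown satisfies 5·E° = 7×(+0.73) − 2×(-1.22) = +7.550.
E° = +7.550 / 5 = +1.510 V.

+1.510 V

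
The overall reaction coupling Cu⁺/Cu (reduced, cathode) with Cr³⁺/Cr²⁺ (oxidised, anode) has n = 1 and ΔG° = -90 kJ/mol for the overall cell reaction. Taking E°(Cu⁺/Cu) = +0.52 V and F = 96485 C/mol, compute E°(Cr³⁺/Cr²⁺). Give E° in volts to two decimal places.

-0.41 V

E°cell = −ΔG°/(nF) = −(-90×10³)/((1)(96485)) = +0.933 V.
Since Cu⁺/Cu is the cathode and Cr³⁺/Cr²⁺ the anode, E°cell = E°(Cu⁺/Cu) − E°(Cr³⁺/Cr²⁺).
So E°(Cr³⁺/Cr²⁺) = E°(Cu⁺/Cu) − E°cell = (+0.52) − (+0.933) = -0.41 V.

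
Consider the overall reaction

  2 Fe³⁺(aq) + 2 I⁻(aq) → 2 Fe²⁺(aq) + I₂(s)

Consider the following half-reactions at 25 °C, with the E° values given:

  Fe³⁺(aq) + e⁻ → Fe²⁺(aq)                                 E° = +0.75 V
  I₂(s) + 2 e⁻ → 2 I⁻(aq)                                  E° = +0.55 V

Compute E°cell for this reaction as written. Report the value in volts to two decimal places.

+0.20 V

The Fe³⁺/Fe²⁺ couple has the higher reduction potential, so it is the cathode; I₂/I⁻ is oxidised at the anode.
E°cell = E°(cathode) − E°(anode) = (+0.75) − (+0.55) = +0.20 V.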